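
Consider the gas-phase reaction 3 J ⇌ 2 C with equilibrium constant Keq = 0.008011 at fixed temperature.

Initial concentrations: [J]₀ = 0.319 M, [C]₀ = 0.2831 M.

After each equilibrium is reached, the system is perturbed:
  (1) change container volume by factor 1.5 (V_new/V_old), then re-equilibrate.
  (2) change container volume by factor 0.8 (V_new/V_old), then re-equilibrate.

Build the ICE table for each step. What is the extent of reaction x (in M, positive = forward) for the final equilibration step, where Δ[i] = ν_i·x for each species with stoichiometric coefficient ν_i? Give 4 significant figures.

Q₀ = 2.469 vs Keq = 0.008011 ⇒ Q>K, reverse
Step 1:
                  J         C
  init        0.319    0.2831
  Δ           0.351    -0.234
  eq           0.67   0.04909
  solve Keq expr → x = -0.117; check Q = 0.008011
Then change container volume by factor 1.5 (V_new/V_old).
Step 2:
                  J         C
  init       0.4467   0.03273
  Δ        0.007935  -0.00529
  eq         0.4546   0.02744
  solve Keq expr → x = -0.002645; check Q = 0.008011
Then change container volume by factor 0.8 (V_new/V_old).
Step 3:
                  J         C
  init       0.5683   0.03429
  Δ       -0.005273  0.003515
  eq          0.563   0.03781
  solve Keq expr → x = 0.001758; check Q = 0.008011

x = 0.001758 M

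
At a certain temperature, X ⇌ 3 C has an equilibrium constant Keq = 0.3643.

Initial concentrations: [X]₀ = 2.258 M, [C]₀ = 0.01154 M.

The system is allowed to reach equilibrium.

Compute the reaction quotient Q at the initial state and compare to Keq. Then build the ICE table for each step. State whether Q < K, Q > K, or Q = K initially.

Q₀ = 6.8060e-07; Q < K (proceeds forward)

Q₀ = 6.8060e-07 vs Keq = 0.3643 ⇒ Q<K, forward
Step 1:
                  X         C
  Initial     2.258   0.01154
  Change    -0.2943    0.8828
  Equil       1.964    0.8944
  solve Keq expr → x = 0.2943; check Q = 0.3643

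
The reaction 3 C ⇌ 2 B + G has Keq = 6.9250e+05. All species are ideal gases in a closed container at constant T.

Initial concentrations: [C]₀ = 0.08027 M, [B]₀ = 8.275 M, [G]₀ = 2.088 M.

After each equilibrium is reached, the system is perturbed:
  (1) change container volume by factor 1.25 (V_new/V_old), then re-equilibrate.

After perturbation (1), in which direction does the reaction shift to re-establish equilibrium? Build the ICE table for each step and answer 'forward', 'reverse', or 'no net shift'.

Direction: no net shift

Q₀ = 2.7644e+05 vs Keq = 6.9250e+05 ⇒ Q<K, forward
Step 1:
                  C         B         G
  Initial   0.08027     8.275     2.088
  Change   -0.02103   0.01402  0.007011
  Equil     0.05924     8.289     2.095
  solve Keq expr → x = 0.007011; check Q = 6.9250e+05
Then change container volume by factor 1.25 (V_new/V_old).
Step 2:
                  C         B         G
  Initial   0.04739     6.631     1.676
  Change          0         0         0
  Equil     0.04739     6.631     1.676
  solve Keq expr → x = 0; check Q = 6.9250e+05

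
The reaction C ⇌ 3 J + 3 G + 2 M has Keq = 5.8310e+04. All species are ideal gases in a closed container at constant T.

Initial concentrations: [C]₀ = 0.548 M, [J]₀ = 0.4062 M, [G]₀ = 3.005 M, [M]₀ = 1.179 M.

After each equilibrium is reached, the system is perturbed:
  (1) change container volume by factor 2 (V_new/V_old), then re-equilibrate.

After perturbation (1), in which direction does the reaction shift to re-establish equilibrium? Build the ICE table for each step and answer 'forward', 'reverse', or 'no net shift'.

Direction: forward

Q₀ = 4.613 vs Keq = 5.8310e+04 ⇒ Q<K, forward
Step 1:
                   C          J          G          M
  I            0.548     0.4062      3.005      1.179
  C          -0.4975      1.493      1.493      0.995
  E          0.05048      1.899      4.498      2.174
  solve Keq expr → x = 0.4975; check Q = 5.8310e+04
Then change container volume by factor 2 (V_new/V_old).
Step 2:
                   C          J          G          M
  I          0.02524     0.9494      2.249      1.087
  C         -0.02494    0.07483    0.07483    0.04988
  E       2.9878e-04      1.024      2.324      1.137
  solve Keq expr → x = 0.02494; check Q = 5.8310e+04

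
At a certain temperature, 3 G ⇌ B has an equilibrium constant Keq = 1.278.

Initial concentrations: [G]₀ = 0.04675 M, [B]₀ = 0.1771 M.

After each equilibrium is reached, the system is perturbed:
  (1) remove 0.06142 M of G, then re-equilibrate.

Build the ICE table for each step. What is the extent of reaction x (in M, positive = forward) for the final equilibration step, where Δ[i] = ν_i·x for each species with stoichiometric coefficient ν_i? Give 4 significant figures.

Q₀ = 1733 vs Keq = 1.278 ⇒ Q>K, reverse
Step 1:
                    G           B
  init        0.04675      0.1771
  Δ            0.3286     -0.1095
  eq           0.3753     0.06757
  solve Keq expr → x = -0.1095; check Q = 1.278
Then remove 0.06142 M of G.
Step 2:
                    G           B
  init         0.3139     0.06757
  Δ           0.03702    -0.01234
  eq           0.3509     0.05523
  solve Keq expr → x = -0.01234; check Q = 1.278

x = -0.01234 M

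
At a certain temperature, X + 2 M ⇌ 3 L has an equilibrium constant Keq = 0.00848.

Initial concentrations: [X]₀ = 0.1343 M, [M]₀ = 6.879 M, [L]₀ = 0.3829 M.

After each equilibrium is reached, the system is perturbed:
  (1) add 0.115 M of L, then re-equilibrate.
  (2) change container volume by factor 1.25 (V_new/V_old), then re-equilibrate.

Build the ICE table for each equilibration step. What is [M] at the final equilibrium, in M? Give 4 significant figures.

Q₀ = 0.008833 vs Keq = 0.00848 ⇒ Q>K, reverse
Step 1:
                   X          M          L
  init        0.1343      6.879     0.3829
  Δ         0.001292   0.002583  -0.003875
  eq          0.1356      6.882      0.379
  solve Keq expr → x = -0.001292; check Q = 0.00848
Then add 0.115 M of L.
Step 2:
                   X          M          L
  init        0.1356      6.882      0.494
  Δ          0.02911    0.05822   -0.08733
  eq          0.1647       6.94     0.4067
  solve Keq expr → x = -0.02911; check Q = 0.00848
Then change container volume by factor 1.25 (V_new/V_old).
Step 3:
                   X          M          L
  init        0.1318      5.552     0.3254
  Δ                0          0          0
  eq          0.1318      5.552     0.3254
  solve Keq expr → x = 0; check Q = 0.00848

[M]_eq = 5.552 M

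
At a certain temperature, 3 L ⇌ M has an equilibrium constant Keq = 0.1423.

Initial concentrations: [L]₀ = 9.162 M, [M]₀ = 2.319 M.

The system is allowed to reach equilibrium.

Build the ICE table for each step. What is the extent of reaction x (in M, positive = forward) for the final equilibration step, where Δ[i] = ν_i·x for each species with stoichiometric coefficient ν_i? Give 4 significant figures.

x = 2.013 M

Q₀ = 0.003015 vs Keq = 0.1423 ⇒ Q<K, forward
Step 1:
                   L          M
  I            9.162      2.319
  C            -6.04      2.013
  E            3.122      4.332
  solve Keq expr → x = 2.013; check Q = 0.1423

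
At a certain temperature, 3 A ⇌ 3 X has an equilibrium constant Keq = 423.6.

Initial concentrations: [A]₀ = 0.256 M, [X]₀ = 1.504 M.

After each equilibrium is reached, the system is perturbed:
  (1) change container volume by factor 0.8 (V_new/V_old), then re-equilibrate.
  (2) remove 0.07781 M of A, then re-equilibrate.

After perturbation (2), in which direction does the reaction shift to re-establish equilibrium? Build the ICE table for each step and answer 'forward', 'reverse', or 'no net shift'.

Direction: reverse

Q₀ = 202.8 vs Keq = 423.6 ⇒ Q<K, forward
Step 1:
                  A         X
  I           0.256     1.504
  C        -0.04919   0.04919
  E          0.2068     1.553
  solve Keq expr → x = 0.0164; check Q = 423.6
Then change container volume by factor 0.8 (V_new/V_old).
Step 2:
                  A         X
  I          0.2585     1.941
  C               0         0
  E          0.2585     1.941
  solve Keq expr → x = 0; check Q = 423.6
Then remove 0.07781 M of A.
Step 3:
                  A         X
  I          0.1807     1.941
  C         0.06867  -0.06867
  E          0.2494     1.873
  solve Keq expr → x = -0.02289; check Q = 423.6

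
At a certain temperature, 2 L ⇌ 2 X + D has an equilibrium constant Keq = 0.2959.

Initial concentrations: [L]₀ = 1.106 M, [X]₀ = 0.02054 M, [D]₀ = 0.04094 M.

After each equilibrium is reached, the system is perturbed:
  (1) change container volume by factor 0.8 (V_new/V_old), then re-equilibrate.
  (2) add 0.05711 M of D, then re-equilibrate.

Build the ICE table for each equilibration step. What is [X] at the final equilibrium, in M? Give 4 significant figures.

[X]_eq = 0.6437 M

Q₀ = 1.4120e-05 vs Keq = 0.2959 ⇒ Q<K, forward
Step 1:
                   L          X          D
  Initial      1.106    0.02054    0.04094
  Change     -0.5365     0.5365     0.2683
  Equil       0.5695     0.5571     0.3092
  solve Keq expr → x = 0.2683; check Q = 0.2959
Then change container volume by factor 0.8 (V_new/V_old).
Step 2:
                   L          X          D
  Initial     0.7118     0.6963     0.3865
  Change     0.03183   -0.03183   -0.01592
  Equil       0.7437     0.6645     0.3706
  solve Keq expr → x = -0.01592; check Q = 0.2959
Then add 0.05711 M of D.
Step 3:
                   L          X          D
  Initial     0.7437     0.6645     0.4277
  Change     0.02079   -0.02079    -0.0104
  Equil       0.7645     0.6437     0.4173
  solve Keq expr → x = -0.0104; check Q = 0.2959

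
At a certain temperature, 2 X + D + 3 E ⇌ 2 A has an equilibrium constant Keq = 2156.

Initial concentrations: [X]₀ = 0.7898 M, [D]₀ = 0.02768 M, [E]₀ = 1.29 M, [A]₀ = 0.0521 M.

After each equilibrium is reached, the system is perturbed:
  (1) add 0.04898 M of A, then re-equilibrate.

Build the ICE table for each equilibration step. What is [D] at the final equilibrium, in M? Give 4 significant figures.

[D]_eq = 1.1963e-05 M

Q₀ = 0.07323 vs Keq = 2156 ⇒ Q<K, forward
Step 1:
                  X         D         E         A
  Initial    0.7898   0.02768      1.29    0.0521
  Change   -0.05535  -0.02767  -0.08302   0.05535
  Equil      0.7345 5.6459e-06     1.207    0.1074
  solve Keq expr → x = 0.02767; check Q = 2156
Then add 0.04898 M of A.
Step 2:
                  X         D         E         A
  Initial    0.7345 5.6459e-06     1.207    0.1564
  Change  1.2635e-05 6.3176e-06 1.8953e-05 -1.2635e-05
  Equil      0.7345 1.1963e-05     1.207    0.1564
  solve Keq expr → x = -6.3176e-06; check Q = 2156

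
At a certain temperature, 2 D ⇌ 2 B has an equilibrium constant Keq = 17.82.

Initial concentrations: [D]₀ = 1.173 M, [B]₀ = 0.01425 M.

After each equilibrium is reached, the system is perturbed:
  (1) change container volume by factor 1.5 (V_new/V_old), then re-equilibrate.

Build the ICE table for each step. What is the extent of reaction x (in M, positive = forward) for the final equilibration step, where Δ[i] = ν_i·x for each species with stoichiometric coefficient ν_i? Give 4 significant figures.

Q₀ = 1.4758e-04 vs Keq = 17.82 ⇒ Q<K, forward
Step 1:
                    D           B
  Initial       1.173     0.01425
  Change      -0.9456      0.9456
  Equil        0.2274      0.9599
  solve Keq expr → x = 0.4728; check Q = 17.82
Then change container volume by factor 1.5 (V_new/V_old).
Step 2:
                    D           B
  Initial      0.1516      0.6399
  Change            0           0
  Equil        0.1516      0.6399
  solve Keq expr → x = 0; check Q = 17.82

x = 0 M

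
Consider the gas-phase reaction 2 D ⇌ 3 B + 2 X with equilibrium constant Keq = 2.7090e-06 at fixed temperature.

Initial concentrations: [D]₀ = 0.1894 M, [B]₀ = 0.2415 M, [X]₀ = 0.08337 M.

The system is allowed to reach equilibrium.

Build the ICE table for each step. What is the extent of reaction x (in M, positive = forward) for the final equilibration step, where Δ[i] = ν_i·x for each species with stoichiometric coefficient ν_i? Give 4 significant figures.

x = -0.03707 M

Q₀ = 0.002729 vs Keq = 2.7090e-06 ⇒ Q>K, reverse
Step 1:
                  D         B         X
  init       0.1894    0.2415   0.08337
  Δ         0.07415   -0.1112  -0.07415
  eq         0.2635    0.1303  0.009224
  solve Keq expr → x = -0.03707; check Q = 2.7090e-06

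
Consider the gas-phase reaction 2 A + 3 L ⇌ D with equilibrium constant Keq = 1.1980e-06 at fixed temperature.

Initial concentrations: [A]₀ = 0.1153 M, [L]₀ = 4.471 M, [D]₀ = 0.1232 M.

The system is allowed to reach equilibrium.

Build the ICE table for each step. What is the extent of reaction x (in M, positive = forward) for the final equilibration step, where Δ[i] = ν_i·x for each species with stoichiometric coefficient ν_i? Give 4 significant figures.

Q₀ = 0.1037 vs Keq = 1.1980e-06 ⇒ Q>K, reverse
Step 1:
                  A         L         D
  init       0.1153     4.471    0.1232
  Δ          0.2464    0.3695   -0.1232
  eq         0.3617     4.841 1.7773e-05
  solve Keq expr → x = -0.1232; check Q = 1.1980e-06

x = -0.1232 M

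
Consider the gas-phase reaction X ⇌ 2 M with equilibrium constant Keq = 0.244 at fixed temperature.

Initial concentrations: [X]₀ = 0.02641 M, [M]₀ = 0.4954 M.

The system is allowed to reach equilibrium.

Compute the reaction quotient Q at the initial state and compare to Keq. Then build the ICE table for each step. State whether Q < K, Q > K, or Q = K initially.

Q₀ = 9.293; Q > K (proceeds reverse)

Q₀ = 9.293 vs Keq = 0.244 ⇒ Q>K, reverse
Step 1:
                  X         M
  init      0.02641    0.4954
  Δ          0.1453   -0.2907
  eq         0.1718    0.2047
  solve Keq expr → x = -0.1453; check Q = 0.244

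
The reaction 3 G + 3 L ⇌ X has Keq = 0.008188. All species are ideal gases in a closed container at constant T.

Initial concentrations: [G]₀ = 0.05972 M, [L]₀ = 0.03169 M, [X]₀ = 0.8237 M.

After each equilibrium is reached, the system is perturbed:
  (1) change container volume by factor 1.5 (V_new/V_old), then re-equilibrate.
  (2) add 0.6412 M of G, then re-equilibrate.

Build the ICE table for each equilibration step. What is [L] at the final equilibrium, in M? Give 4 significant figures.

[L]_eq = 1.285 M

Q₀ = 1.2152e+08 vs Keq = 0.008188 ⇒ Q>K, reverse
Step 1:
                   G          L          X
  Initial    0.05972    0.03169     0.8237
  Change       1.722      1.722     -0.574
  Equil        1.782      1.754     0.2497
  solve Keq expr → x = -0.574; check Q = 0.008188
Then change container volume by factor 1.5 (V_new/V_old).
Step 2:
                   G          L          X
  Initial      1.188      1.169     0.1665
  Change      0.2714     0.2714   -0.09046
  Equil        1.459       1.44    0.07603
  solve Keq expr → x = -0.09046; check Q = 0.008188
Then add 0.6412 M of G.
Step 3:
                   G          L          X
  Initial        2.1       1.44    0.07603
  Change     -0.1554    -0.1554     0.0518
  Equil        1.945      1.285     0.1278
  solve Keq expr → x = 0.0518; check Q = 0.008188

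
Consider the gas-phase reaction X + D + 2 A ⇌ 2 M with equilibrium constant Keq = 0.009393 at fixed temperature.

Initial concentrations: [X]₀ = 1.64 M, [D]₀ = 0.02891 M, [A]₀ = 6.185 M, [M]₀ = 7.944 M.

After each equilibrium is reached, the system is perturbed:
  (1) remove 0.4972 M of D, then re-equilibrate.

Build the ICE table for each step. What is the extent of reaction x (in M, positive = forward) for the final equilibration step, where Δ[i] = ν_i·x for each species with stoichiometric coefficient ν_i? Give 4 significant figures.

Q₀ = 34.79 vs Keq = 0.009393 ⇒ Q>K, reverse
Step 1:
                   X          D          A          M
  Initial       1.64    0.02891      6.185      7.944
  Change       2.348      2.348      4.697     -4.697
  Equil        3.988      2.377      10.88      3.247
  solve Keq expr → x = -2.348; check Q = 0.009393
Then remove 0.4972 M of D.
Step 2:
                   X          D          A          M
  Initial      3.988       1.88      10.88      3.247
  Change     0.09773    0.09773     0.1955    -0.1955
  Equil        4.086      1.978      11.08      3.052
  solve Keq expr → x = -0.09773; check Q = 0.009393

x = -0.09773 M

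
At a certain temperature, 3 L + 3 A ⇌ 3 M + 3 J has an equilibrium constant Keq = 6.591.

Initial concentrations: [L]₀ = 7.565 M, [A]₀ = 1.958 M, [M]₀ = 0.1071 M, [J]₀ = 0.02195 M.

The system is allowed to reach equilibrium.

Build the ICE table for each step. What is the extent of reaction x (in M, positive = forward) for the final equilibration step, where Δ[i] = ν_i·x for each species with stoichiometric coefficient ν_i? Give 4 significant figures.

x = 0.5606 M

Q₀ = 3.9977e-12 vs Keq = 6.591 ⇒ Q<K, forward
Step 1:
                  L         A         M         J
  Initial     7.565     1.958    0.1071   0.02195
  Change     -1.682    -1.682     1.682     1.682
  Equil       5.883    0.2763     1.789     1.704
  solve Keq expr → x = 0.5606; check Q = 6.591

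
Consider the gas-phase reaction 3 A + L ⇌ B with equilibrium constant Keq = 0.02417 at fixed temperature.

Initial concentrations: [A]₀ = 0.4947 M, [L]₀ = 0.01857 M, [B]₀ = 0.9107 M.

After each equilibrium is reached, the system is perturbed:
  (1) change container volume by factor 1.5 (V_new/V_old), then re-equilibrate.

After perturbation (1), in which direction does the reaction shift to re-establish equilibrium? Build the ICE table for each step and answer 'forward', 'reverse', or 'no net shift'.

Direction: reverse

Q₀ = 405.1 vs Keq = 0.02417 ⇒ Q>K, reverse
Step 1:
                   A          L          B
  I           0.4947    0.01857     0.9107
  C            1.983     0.6609    -0.6609
  E            2.478     0.6795     0.2498
  solve Keq expr → x = -0.6609; check Q = 0.02417
Then change container volume by factor 1.5 (V_new/V_old).
Step 2:
                   A          L          B
  I            1.652      0.453     0.1665
  C           0.2387    0.07956   -0.07956
  E             1.89     0.5326    0.08695
  solve Keq expr → x = -0.07956; check Q = 0.02417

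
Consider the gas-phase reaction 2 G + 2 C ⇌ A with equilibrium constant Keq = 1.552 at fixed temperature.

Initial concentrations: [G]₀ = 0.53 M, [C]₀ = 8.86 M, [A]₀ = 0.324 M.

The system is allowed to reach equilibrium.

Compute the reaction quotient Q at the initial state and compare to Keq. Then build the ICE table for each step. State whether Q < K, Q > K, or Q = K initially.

Q₀ = 0.01469; Q < K (proceeds forward)

Q₀ = 0.01469 vs Keq = 1.552 ⇒ Q<K, forward
Step 1:
                    G           C           A
  I              0.53        8.86       0.324
  C           -0.4589     -0.4589      0.2295
  E           0.07108       8.401      0.5535
  solve Keq expr → x = 0.2295; check Q = 1.552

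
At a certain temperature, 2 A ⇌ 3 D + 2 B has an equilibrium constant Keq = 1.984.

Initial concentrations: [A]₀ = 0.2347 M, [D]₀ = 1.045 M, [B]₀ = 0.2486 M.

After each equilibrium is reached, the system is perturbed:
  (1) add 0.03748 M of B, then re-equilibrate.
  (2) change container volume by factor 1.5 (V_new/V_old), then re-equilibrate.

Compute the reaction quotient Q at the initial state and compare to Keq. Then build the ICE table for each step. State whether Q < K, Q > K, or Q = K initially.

Q₀ = 1.28; Q < K (proceeds forward)

Q₀ = 1.28 vs Keq = 1.984 ⇒ Q<K, forward
Step 1:
                    A           D           B
  I            0.2347       1.045      0.2486
  C          -0.02096     0.03145     0.02096
  E            0.2137       1.076      0.2696
  solve Keq expr → x = 0.01048; check Q = 1.984
Then add 0.03748 M of B.
Step 2:
                    A           D           B
  I            0.2137       1.076       0.307
  C           0.01305    -0.01957    -0.01305
  E            0.2268       1.057       0.294
  solve Keq expr → x = -0.006523; check Q = 1.984
Then change container volume by factor 1.5 (V_new/V_old).
Step 3:
                    A           D           B
  I            0.1512      0.7046       0.196
  C          -0.03954     0.05931     0.03954
  E            0.1116      0.7639      0.2355
  solve Keq expr → x = 0.01977; check Q = 1.984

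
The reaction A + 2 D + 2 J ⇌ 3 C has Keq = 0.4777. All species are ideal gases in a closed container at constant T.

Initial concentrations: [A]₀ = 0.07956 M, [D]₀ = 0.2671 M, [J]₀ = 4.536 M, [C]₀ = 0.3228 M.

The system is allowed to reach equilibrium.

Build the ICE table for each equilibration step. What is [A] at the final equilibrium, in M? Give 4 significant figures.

[A]_eq = 0.0706 M

Q₀ = 0.288 vs Keq = 0.4777 ⇒ Q<K, forward
Step 1:
                   A          D          J          C
  Initial    0.07956     0.2671      4.536     0.3228
  Change   -0.008955   -0.01791   -0.01791    0.02687
  Equil       0.0706     0.2492      4.518     0.3497
  solve Keq expr → x = 0.008955; check Q = 0.4777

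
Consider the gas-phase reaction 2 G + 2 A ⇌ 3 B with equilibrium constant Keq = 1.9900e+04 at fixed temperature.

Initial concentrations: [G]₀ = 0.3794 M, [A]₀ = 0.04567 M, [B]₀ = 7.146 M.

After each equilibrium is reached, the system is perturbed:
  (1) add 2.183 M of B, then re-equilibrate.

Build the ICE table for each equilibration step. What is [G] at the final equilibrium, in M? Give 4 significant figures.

[G]_eq = 0.6333 M

Q₀ = 1.2154e+06 vs Keq = 1.9900e+04 ⇒ Q>K, reverse
Step 1:
                   G          A          B
  I           0.3794    0.04567      7.146
  C           0.1819     0.1819    -0.2728
  E           0.5613     0.2276      6.873
  solve Keq expr → x = -0.09095; check Q = 1.9900e+04
Then add 2.183 M of B.
Step 2:
                   G          A          B
  I           0.5613     0.2276      9.056
  C          0.07203    0.07203     -0.108
  E           0.6333     0.2996      8.948
  solve Keq expr → x = -0.03602; check Q = 1.9900e+04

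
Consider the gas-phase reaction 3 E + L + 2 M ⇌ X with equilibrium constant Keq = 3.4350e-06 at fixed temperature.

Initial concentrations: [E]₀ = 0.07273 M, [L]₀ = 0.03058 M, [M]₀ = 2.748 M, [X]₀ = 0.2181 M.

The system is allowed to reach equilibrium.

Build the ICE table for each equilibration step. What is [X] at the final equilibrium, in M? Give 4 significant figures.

Q₀ = 2455 vs Keq = 3.4350e-06 ⇒ Q>K, reverse
Step 1:
                    E           L           M           X
  I           0.07273     0.03058       2.748      0.2181
  C            0.6543      0.2181      0.4362     -0.2181
  E             0.727      0.2487       3.184  3.3281e-06
  solve Keq expr → x = -0.2181; check Q = 3.4350e-06

[X]_eq = 3.3281e-06 M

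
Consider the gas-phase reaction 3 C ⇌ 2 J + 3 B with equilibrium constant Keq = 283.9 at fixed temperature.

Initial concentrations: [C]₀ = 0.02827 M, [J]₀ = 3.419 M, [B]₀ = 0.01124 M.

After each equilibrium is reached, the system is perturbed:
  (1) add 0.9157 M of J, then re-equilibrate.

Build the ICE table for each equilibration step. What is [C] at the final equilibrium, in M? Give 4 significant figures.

[C]_eq = 0.01139 M

Q₀ = 0.7347 vs Keq = 283.9 ⇒ Q<K, forward
Step 1:
                  C         J         B
  init      0.02827     3.419   0.01124
  Δ        -0.01811   0.01207   0.01811
  eq        0.01016     3.431   0.02935
  solve Keq expr → x = 0.006037; check Q = 283.9
Then add 0.9157 M of J.
Step 2:
                  C         J         B
  init      0.01016     4.347   0.02935
  Δ        0.001234 -8.2261e-04 -0.001234
  eq        0.01139     4.346   0.02812
  solve Keq expr → x = -4.1131e-04; check Q = 283.9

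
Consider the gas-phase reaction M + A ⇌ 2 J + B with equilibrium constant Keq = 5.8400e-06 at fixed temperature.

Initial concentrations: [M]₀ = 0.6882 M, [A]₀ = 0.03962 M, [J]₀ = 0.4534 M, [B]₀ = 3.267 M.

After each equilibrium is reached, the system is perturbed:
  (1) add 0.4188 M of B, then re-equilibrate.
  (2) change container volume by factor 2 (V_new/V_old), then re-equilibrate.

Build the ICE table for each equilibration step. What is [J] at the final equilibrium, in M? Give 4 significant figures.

Q₀ = 24.63 vs Keq = 5.8400e-06 ⇒ Q>K, reverse
Step 1:
                   M          A          J          B
  I           0.6882    0.03962     0.4534      3.267
  C           0.2264     0.2264    -0.4527    -0.2264
  E           0.9146      0.266 6.8352e-04      3.041
  solve Keq expr → x = -0.2264; check Q = 5.8400e-06
Then add 0.4188 M of B.
Step 2:
                   M          A          J          B
  I           0.9146      0.266 6.8352e-04      3.459
  C       2.1336e-05 2.1336e-05 -4.2673e-05 -2.1336e-05
  E           0.9146      0.266 6.4085e-04      3.459
  solve Keq expr → x = -2.1336e-05; check Q = 5.8400e-06
Then change container volume by factor 2 (V_new/V_old).
Step 3:
                   M          A          J          B
  I           0.4573      0.133 3.2042e-04       1.73
  C       -6.6285e-05 -6.6285e-05 1.3257e-04 6.6285e-05
  E           0.4572     0.1329 4.5299e-04       1.73
  solve Keq expr → x = 6.6285e-05; check Q = 5.8400e-06

[J]_eq = 4.5299e-04 M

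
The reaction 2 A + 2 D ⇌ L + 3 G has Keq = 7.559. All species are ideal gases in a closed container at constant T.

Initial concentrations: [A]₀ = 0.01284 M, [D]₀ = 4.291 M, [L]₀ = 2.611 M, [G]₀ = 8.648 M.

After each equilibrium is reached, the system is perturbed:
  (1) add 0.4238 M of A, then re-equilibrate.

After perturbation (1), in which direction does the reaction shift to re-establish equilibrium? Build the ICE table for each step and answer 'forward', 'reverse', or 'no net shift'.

Q₀ = 5.5630e+05 vs Keq = 7.559 ⇒ Q>K, reverse
Step 1:
                  A         D         L         G
  I         0.01284     4.291     2.611     8.648
  C           1.435     1.435   -0.7173    -2.152
  E           1.447     5.726     1.894     6.496
  solve Keq expr → x = -0.7173; check Q = 7.559
Then add 0.4238 M of A.
Step 2:
                  A         D         L         G
  I           1.871     5.726     1.894     6.496
  C         -0.2119   -0.2119     0.106    0.3179
  E           1.659     5.514         2     6.814
  solve Keq expr → x = 0.106; check Q = 7.559

Direction: forward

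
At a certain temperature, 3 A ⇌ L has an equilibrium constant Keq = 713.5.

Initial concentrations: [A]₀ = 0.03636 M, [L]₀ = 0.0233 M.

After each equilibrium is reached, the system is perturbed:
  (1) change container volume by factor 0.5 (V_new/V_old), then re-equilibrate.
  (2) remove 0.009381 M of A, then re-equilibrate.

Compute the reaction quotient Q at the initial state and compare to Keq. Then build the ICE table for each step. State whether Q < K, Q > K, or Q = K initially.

Q₀ = 484.7 vs Keq = 713.5 ⇒ Q<K, forward
Step 1:
                   A          L
  Initial    0.03636     0.0233
  Change   -0.003824   0.001275
  Equil      0.03254    0.02457
  solve Keq expr → x = 0.001275; check Q = 713.5
Then change container volume by factor 0.5 (V_new/V_old).
Step 2:
                   A          L
  Initial    0.06507    0.04915
  Change    -0.02212   0.007375
  Equil      0.04295    0.05652
  solve Keq expr → x = 0.007375; check Q = 713.5
Then remove 0.009381 M of A.
Step 3:
                   A          L
  Initial    0.03357    0.05652
  Change    0.008639   -0.00288
  Equil      0.04221    0.05364
  solve Keq expr → x = -0.00288; check Q = 713.5

Q₀ = 484.7; Q < K (proceeds forward)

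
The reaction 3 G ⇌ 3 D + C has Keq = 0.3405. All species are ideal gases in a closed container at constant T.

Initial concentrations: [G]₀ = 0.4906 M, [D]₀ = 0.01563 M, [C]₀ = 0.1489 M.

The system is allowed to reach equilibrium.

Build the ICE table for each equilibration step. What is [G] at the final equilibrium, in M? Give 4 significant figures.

Q₀ = 4.8149e-06 vs Keq = 0.3405 ⇒ Q<K, forward
Step 1:
                    G           D           C
  Initial      0.4906     0.01563      0.1489
  Change      -0.2534      0.2534     0.08447
  Equil        0.2372       0.269      0.2334
  solve Keq expr → x = 0.08447; check Q = 0.3405

[G]_eq = 0.2372 M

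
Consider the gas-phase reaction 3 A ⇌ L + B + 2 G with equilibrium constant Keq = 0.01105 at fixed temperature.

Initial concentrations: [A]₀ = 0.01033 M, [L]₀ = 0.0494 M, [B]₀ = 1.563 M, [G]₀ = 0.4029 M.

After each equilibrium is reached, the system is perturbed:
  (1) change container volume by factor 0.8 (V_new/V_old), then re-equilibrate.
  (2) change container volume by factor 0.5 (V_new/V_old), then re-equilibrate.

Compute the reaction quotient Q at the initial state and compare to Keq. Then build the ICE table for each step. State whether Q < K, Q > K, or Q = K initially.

Q₀ = 1.1370e+04 vs Keq = 0.01105 ⇒ Q>K, reverse
Step 1:
                   A          L          B          G
  Initial    0.01033     0.0494      1.563     0.4029
  Change      0.1473   -0.04909   -0.04909   -0.09818
  Equil       0.1576 3.0775e-04      1.514     0.3047
  solve Keq expr → x = -0.04909; check Q = 0.01105
Then change container volume by factor 0.8 (V_new/V_old).
Step 2:
                   A          L          B          G
  Initial      0.197 3.8469e-04      1.892     0.3809
  Change  2.2685e-04 -7.5615e-05 -7.5615e-05 -1.5123e-04
  Equil       0.1972 3.0907e-04      1.892     0.3807
  solve Keq expr → x = -7.5615e-05; check Q = 0.01105
Then change container volume by factor 0.5 (V_new/V_old).
Step 3:
                   A          L          B          G
  Initial     0.3945 6.1814e-04      3.785     0.7615
  Change  9.1914e-04 -3.0638e-04 -3.0638e-04 -6.1276e-04
  Equil       0.3954 3.1176e-04      3.784     0.7609
  solve Keq expr → x = -3.0638e-04; check Q = 0.01105

Q₀ = 1.1370e+04; Q > K (proceeds reverse)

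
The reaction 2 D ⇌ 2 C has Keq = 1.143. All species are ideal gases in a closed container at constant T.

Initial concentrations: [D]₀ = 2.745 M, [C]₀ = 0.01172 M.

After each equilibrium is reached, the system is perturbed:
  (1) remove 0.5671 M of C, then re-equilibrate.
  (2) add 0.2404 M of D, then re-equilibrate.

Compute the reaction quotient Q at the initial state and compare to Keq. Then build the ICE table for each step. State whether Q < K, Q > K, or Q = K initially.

Q₀ = 1.8229e-05 vs Keq = 1.143 ⇒ Q<K, forward
Step 1:
                   D          C
  init         2.745    0.01172
  Δ           -1.413      1.413
  eq           1.332      1.424
  solve Keq expr → x = 0.7063; check Q = 1.143
Then remove 0.5671 M of C.
Step 2:
                   D          C
  init         1.332     0.8573
  Δ          -0.2741     0.2741
  eq           1.058      1.131
  solve Keq expr → x = 0.137; check Q = 1.143
Then add 0.2404 M of D.
Step 3:
                   D          C
  init         1.299      1.131
  Δ          -0.1242     0.1242
  eq           1.174      1.256
  solve Keq expr → x = 0.06211; check Q = 1.143

Q₀ = 1.8229e-05; Q < K (proceeds forward)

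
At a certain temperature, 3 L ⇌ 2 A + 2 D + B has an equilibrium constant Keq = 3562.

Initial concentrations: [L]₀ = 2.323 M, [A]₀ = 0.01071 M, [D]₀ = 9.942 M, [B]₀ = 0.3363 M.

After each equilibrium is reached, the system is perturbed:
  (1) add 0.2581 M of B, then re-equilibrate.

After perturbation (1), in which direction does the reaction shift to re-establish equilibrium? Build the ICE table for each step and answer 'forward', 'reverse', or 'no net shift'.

Q₀ = 3.0416e-04 vs Keq = 3562 ⇒ Q<K, forward
Step 1:
                   L          A          D          B
  init         2.323    0.01071      9.942     0.3363
  Δ           -1.934       1.29       1.29     0.6448
  eq          0.3887        1.3      11.23     0.9811
  solve Keq expr → x = 0.6448; check Q = 3562
Then add 0.2581 M of B.
Step 2:
                   L          A          D          B
  init        0.3887        1.3      11.23      1.239
  Δ          0.02627   -0.01752   -0.01752  -0.008758
  eq           0.415      1.283      11.21       1.23
  solve Keq expr → x = -0.008758; check Q = 3562

Direction: reverse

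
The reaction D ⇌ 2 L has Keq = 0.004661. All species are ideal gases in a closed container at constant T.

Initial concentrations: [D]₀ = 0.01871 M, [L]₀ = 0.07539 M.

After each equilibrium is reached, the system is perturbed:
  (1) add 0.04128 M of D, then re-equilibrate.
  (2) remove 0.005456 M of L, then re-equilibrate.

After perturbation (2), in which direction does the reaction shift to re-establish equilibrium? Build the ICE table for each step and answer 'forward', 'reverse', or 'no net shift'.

Direction: forward

Q₀ = 0.3038 vs Keq = 0.004661 ⇒ Q>K, reverse
Step 1:
                    D           L
  Initial     0.01871     0.07539
  Change      0.03015     -0.0603
  Equil       0.04886     0.01509
  solve Keq expr → x = -0.03015; check Q = 0.004661
Then add 0.04128 M of D.
Step 2:
                    D           L
  Initial     0.09014     0.01509
  Change    -0.002557    0.005114
  Equil       0.08758      0.0202
  solve Keq expr → x = 0.002557; check Q = 0.004661
Then remove 0.005456 M of L.
Step 3:
                    D           L
  Initial     0.08758     0.01475
  Change    -0.002578    0.005156
  Equil         0.085      0.0199
  solve Keq expr → x = 0.002578; check Q = 0.004661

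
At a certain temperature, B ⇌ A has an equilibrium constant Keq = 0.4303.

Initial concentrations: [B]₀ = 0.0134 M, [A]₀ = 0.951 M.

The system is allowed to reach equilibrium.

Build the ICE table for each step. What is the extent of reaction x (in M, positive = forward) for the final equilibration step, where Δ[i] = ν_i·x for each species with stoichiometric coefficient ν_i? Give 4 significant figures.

x = -0.6609 M

Q₀ = 70.97 vs Keq = 0.4303 ⇒ Q>K, reverse
Step 1:
                  B         A
  I          0.0134     0.951
  C          0.6609   -0.6609
  E          0.6743    0.2901
  solve Keq expr → x = -0.6609; check Q = 0.4303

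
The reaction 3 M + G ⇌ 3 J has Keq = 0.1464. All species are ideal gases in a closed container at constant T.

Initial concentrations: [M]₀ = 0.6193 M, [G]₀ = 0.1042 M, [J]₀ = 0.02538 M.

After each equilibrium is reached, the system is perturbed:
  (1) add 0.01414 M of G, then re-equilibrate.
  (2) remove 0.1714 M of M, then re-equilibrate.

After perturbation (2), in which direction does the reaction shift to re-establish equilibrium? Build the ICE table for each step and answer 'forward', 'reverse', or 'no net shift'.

Direction: reverse

Q₀ = 6.6055e-04 vs Keq = 0.1464 ⇒ Q<K, forward
Step 1:
                    M           G           J
  I            0.6193      0.1042     0.02538
  C          -0.09132    -0.03044     0.09132
  E             0.528     0.07376      0.1167
  solve Keq expr → x = 0.03044; check Q = 0.1464
Then add 0.01414 M of G.
Step 2:
                    M           G           J
  I             0.528      0.0879      0.1167
  C         -0.005054   -0.001685    0.005054
  E            0.5229     0.08622      0.1218
  solve Keq expr → x = 0.001685; check Q = 0.1464
Then remove 0.1714 M of M.
Step 3:
                    M           G           J
  I            0.3515     0.08622      0.1218
  C           0.02971    0.009904    -0.02971
  E            0.3812     0.09612     0.09204
  solve Keq expr → x = -0.009904; check Q = 0.1464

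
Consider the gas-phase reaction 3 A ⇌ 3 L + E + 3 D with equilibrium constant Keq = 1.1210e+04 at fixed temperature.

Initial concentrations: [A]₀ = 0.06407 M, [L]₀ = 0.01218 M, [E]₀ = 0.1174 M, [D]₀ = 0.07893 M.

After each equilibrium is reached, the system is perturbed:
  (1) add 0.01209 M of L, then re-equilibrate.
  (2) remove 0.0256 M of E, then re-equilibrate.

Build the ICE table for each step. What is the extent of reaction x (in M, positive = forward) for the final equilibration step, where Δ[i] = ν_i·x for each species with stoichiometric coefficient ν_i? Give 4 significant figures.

Q₀ = 3.9662e-07 vs Keq = 1.1210e+04 ⇒ Q<K, forward
Step 1:
                   A          L          E          D
  I          0.06407    0.01218     0.1174    0.07893
  C         -0.06382    0.06382    0.02127    0.06382
  E       2.5091e-04      0.076     0.1387     0.1427
  solve Keq expr → x = 0.02127; check Q = 1.1210e+04
Then add 0.01209 M of L.
Step 2:
                   A          L          E          D
  I       2.5091e-04    0.08809     0.1387     0.1427
  C       3.9693e-05 -3.9693e-05 -1.3231e-05 -3.9693e-05
  E       2.9060e-04    0.08805     0.1387     0.1427
  solve Keq expr → x = -1.3231e-05; check Q = 1.1210e+04
Then remove 0.0256 M of E.
Step 3:
                   A          L          E          D
  I       2.9060e-04    0.08805     0.1131     0.1427
  C       -1.9014e-05 1.9014e-05 6.3379e-06 1.9014e-05
  E       2.7159e-04    0.08807     0.1131     0.1427
  solve Keq expr → x = 6.3379e-06; check Q = 1.1210e+04

x = 6.3379e-06 M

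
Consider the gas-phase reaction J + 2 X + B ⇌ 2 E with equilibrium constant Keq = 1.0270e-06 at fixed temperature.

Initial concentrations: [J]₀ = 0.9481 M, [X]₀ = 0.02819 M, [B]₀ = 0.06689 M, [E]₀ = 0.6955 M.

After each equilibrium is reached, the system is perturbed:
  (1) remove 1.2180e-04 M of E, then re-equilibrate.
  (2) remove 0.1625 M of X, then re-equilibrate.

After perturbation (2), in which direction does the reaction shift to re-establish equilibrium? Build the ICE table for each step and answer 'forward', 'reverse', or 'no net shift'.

Direction: reverse

Q₀ = 9598 vs Keq = 1.0270e-06 ⇒ Q>K, reverse
Step 1:
                    J           X           B           E
  I            0.9481     0.02819     0.06689      0.6955
  C            0.3475       0.695      0.3475      -0.695
  E             1.296      0.7232      0.4144  5.3696e-04
  solve Keq expr → x = -0.3475; check Q = 1.0270e-06
Then remove 1.2180e-04 M of E.
Step 2:
                    J           X           B           E
  I             1.296      0.7232      0.4144  4.1516e-04
  C       -6.0829e-05 -1.2166e-04 -6.0829e-05  1.2166e-04
  E             1.296       0.723      0.4143  5.3682e-04
  solve Keq expr → x = 6.0829e-05; check Q = 1.0270e-06
Then remove 0.1625 M of X.
Step 3:
                    J           X           B           E
  I             1.296      0.5605      0.4143  5.3682e-04
  C        6.0260e-05  1.2052e-04  6.0260e-05 -1.2052e-04
  E             1.296      0.5607      0.4144  4.1630e-04
  solve Keq expr → x = -6.0260e-05; check Q = 1.0270e-06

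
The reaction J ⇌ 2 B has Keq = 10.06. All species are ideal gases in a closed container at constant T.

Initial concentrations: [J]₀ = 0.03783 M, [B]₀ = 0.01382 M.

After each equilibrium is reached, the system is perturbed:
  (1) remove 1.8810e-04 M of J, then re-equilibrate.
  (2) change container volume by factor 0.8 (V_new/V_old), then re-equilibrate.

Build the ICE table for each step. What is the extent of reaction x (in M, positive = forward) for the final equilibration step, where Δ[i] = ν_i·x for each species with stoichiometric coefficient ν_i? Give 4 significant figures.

x = -2.2834e-04 M

Q₀ = 0.005049 vs Keq = 10.06 ⇒ Q<K, forward
Step 1:
                    J           B
  Initial     0.03783     0.01382
  Change     -0.03706     0.07412
  Equil    7.6877e-04     0.08794
  solve Keq expr → x = 0.03706; check Q = 10.06
Then remove 1.8810e-04 M of J.
Step 2:
                    J           B
  Initial  5.8067e-04     0.08794
  Change   1.8176e-04 -3.6352e-04
  Equil    7.6243e-04     0.08758
  solve Keq expr → x = -1.8176e-04; check Q = 10.06
Then change container volume by factor 0.8 (V_new/V_old).
Step 3:
                    J           B
  Initial  9.5304e-04      0.1095
  Change   2.2834e-04 -4.5668e-04
  Equil      0.001181       0.109
  solve Keq expr → x = -2.2834e-04; check Q = 10.06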